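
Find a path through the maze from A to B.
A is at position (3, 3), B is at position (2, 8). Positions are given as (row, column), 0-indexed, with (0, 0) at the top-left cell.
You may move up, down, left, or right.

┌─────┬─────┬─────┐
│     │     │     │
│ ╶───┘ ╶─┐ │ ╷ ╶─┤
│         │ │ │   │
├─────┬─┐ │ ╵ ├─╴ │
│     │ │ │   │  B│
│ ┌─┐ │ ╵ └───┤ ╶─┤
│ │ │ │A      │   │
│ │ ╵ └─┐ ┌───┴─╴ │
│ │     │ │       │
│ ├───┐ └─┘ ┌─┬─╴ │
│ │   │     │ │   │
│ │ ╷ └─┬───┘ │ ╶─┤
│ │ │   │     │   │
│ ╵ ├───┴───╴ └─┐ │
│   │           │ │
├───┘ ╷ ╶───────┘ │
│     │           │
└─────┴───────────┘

Finding the shortest path from (3, 3) to (2, 8):
Path length: 16 steps
Directions: right → up → up → left → up → right → right → down → down → right → up → up → right → down → right → down

Solution:

┌─────┬─────┬─────┐
│     │↱ → ↓│↱ ↓  │
│ ╶───┘ ╶─┐ │ ╷ ╶─┤
│      ↑ ↰│↓│↑│↳ ↓│
├─────┬─┐ │ ╵ ├─╴ │
│     │ │↑│↳ ↑│  B│
│ ┌─┐ │ ╵ └───┤ ╶─┤
│ │ │ │A ↑    │   │
│ │ ╵ └─┐ ┌───┴─╴ │
│ │     │ │       │
│ ├───┐ └─┘ ┌─┬─╴ │
│ │   │     │ │   │
│ │ ╷ └─┬───┘ │ ╶─┤
│ │ │   │     │   │
│ ╵ ├───┴───╴ └─┐ │
│   │           │ │
├───┘ ╷ ╶───────┘ │
│     │           │
└─────┴───────────┘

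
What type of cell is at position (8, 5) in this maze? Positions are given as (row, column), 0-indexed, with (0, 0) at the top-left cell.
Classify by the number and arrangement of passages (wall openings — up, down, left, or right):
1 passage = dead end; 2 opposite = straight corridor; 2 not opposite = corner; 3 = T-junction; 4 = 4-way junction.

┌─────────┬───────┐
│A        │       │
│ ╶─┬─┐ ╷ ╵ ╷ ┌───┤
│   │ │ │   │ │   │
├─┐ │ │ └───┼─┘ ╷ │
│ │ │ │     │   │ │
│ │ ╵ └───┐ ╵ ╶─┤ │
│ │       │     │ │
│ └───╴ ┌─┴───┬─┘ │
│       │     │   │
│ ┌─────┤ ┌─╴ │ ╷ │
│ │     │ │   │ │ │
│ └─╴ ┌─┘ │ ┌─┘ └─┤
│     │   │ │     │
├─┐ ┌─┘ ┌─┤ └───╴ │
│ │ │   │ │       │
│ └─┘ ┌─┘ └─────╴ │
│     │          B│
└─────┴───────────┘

Checking cell at (8, 5):
Number of passages: 2
Cell type: straight corridor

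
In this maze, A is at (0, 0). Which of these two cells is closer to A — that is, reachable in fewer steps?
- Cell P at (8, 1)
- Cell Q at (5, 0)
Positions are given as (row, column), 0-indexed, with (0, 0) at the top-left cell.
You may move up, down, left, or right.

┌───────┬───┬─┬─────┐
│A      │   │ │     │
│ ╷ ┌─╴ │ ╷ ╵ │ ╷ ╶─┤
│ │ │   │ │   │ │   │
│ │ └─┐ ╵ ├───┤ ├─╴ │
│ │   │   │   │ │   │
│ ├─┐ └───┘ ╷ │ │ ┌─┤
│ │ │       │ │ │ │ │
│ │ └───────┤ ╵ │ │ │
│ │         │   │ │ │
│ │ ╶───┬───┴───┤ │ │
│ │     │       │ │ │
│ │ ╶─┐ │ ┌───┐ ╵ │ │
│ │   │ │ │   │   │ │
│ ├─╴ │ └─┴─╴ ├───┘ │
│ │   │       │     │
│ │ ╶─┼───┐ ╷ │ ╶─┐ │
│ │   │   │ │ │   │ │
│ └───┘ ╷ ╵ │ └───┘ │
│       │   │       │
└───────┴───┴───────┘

Shortest path A → P at (8, 1): 29 steps
Shortest path A → Q at (5, 0): 5 steps

Q is closer (5 steps vs 29 steps).

Path to P:

┌───────┬───┬─┬─────┐
│A      │   │ │     │
│ ╷ ┌─╴ │ ╷ ╵ │ ╷ ╶─┤
│↓│ │   │ │   │ │   │
│ │ └─┐ ╵ ├───┤ ├─╴ │
│↓│   │   │   │ │   │
│ ├─┐ └───┘ ╷ │ │ ┌─┤
│↓│ │       │ │ │ │ │
│ │ └───────┤ ╵ │ │ │
│↓│         │   │ │ │
│ │ ╶───┬───┴───┤ │ │
│↓│↓ ← ↰│       │ │ │
│ │ ╶─┐ │ ┌───┐ ╵ │ │
│↓│↳ ↓│↑│ │   │   │ │
│ ├─╴ │ └─┴─╴ ├───┘ │
│↓│↓ ↲│↑ ← ↰  │     │
│ │ ╶─┼───┐ ╷ │ ╶─┐ │
│↓│P  │↱ ↓│↑│ │   │ │
│ └───┘ ╷ ╵ │ └───┘ │
│↳ → → ↑│↳ ↑│       │
└───────┴───┴───────┘

Path to Q:

┌───────┬───┬─┬─────┐
│A      │   │ │     │
│ ╷ ┌─╴ │ ╷ ╵ │ ╷ ╶─┤
│↓│ │   │ │   │ │   │
│ │ └─┐ ╵ ├───┤ ├─╴ │
│↓│   │   │   │ │   │
│ ├─┐ └───┘ ╷ │ │ ┌─┤
│↓│ │       │ │ │ │ │
│ │ └───────┤ ╵ │ │ │
│↓│         │   │ │ │
│ │ ╶───┬───┴───┤ │ │
│Q│     │       │ │ │
│ │ ╶─┐ │ ┌───┐ ╵ │ │
│ │   │ │ │   │   │ │
│ ├─╴ │ └─┴─╴ ├───┘ │
│ │   │       │     │
│ │ ╶─┼───┐ ╷ │ ╶─┐ │
│ │   │   │ │ │   │ │
│ └───┘ ╷ ╵ │ └───┘ │
│       │   │       │
└───────┴───┴───────┘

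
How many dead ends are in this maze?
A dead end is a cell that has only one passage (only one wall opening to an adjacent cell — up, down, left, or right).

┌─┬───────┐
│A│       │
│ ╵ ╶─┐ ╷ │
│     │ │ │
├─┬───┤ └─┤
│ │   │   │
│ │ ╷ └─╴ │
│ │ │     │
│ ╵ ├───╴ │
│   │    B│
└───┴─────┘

Checking each cell for number of passages:

Dead ends found at positions:
  (0, 0)
  (1, 2)
  (1, 4)
  (2, 0)
  (4, 2)
Total dead ends: 5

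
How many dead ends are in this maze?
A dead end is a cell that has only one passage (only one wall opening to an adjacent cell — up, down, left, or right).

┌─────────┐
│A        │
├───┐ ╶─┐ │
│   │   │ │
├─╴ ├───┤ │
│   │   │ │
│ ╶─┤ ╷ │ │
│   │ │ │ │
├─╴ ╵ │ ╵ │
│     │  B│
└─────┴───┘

Checking each cell for number of passages:

Dead ends found at positions:
  (0, 0)
  (1, 0)
  (1, 3)
  (4, 0)
Total dead ends: 4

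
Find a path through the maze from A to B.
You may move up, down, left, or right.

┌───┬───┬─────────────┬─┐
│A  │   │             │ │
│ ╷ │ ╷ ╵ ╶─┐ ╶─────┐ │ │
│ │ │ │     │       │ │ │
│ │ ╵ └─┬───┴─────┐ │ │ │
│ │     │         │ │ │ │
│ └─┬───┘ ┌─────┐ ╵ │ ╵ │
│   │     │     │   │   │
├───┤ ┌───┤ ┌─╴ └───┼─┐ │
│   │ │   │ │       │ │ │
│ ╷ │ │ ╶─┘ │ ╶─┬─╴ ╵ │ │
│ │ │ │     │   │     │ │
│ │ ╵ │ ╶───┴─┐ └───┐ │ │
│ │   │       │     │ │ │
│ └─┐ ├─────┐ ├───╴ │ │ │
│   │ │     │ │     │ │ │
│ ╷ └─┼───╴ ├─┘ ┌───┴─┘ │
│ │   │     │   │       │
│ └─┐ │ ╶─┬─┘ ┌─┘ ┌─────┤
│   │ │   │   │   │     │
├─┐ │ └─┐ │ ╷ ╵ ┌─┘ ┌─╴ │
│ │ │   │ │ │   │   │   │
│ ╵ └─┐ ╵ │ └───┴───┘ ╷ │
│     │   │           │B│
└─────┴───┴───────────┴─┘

Finding the shortest path through the maze:
Path length: 44 steps
Directions: right → down → down → right → up → up → right → down → right → up → right → right → right → right → right → right → down → down → down → right → down → down → down → down → down → left → left → left → down → left → down → left → up → left → down → down → right → right → right → right → right → up → right → down

Solution:

┌───┬───┬─────────────┬─┐
│A ↓│↱ ↓│↱ → → → → → ↓│ │
│ ╷ │ ╷ ╵ ╶─┐ ╶─────┐ │ │
│ │↓│↑│↳ ↑  │       │↓│ │
│ │ ╵ └─┬───┴─────┐ │ │ │
│ │↳ ↑  │         │ │↓│ │
│ └─┬───┘ ┌─────┐ ╵ │ ╵ │
│   │     │     │   │↳ ↓│
├───┤ ┌───┤ ┌─╴ └───┼─┐ │
│   │ │   │ │       │ │↓│
│ ╷ │ │ ╶─┘ │ ╶─┬─╴ ╵ │ │
│ │ │ │     │   │     │↓│
│ │ ╵ │ ╶───┴─┐ └───┐ │ │
│ │   │       │     │ │↓│
│ └─┐ ├─────┐ ├───╴ │ │ │
│   │ │     │ │     │ │↓│
│ ╷ └─┼───╴ ├─┘ ┌───┴─┘ │
│ │   │     │   │↓ ← ← ↲│
│ └─┐ │ ╶─┬─┘ ┌─┘ ┌─────┤
│   │ │   │↓ ↰│↓ ↲│     │
├─┐ │ └─┐ │ ╷ ╵ ┌─┘ ┌─╴ │
│ │ │   │ │↓│↑ ↲│   │↱ ↓│
│ ╵ └─┐ ╵ │ └───┴───┘ ╷ │
│     │   │↳ → → → → ↑│B│
└─────┴───┴───────────┴─┘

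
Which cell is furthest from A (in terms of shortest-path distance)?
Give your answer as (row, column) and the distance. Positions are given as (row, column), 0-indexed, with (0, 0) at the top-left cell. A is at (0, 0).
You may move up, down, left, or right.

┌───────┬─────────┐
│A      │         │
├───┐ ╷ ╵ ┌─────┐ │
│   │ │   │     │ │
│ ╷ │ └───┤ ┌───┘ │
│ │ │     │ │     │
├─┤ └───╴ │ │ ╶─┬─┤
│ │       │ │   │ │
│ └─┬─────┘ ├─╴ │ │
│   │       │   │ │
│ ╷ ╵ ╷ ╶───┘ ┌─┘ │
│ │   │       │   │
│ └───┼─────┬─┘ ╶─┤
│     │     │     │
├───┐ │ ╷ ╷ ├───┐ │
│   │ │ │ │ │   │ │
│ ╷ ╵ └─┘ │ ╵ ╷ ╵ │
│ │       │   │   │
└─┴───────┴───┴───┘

Computing BFS distances from A to all cells:
Furthest cell: (3, 8)
Distance: 53 steps

Path from A to the furthest cell:

┌───────┬─────────┐
│A → → ↓│↱ → → → ↓│
├───┐ ╷ ╵ ┌─────┐ │
│   │ │↳ ↑│     │↓│
│ ╷ │ └───┤ ┌───┘ │
│ │ │     │ │↓ ← ↲│
├─┤ └───╴ │ │ ╶─┬─┤
│ │       │ │↳ ↓│B│
│ └─┬─────┘ ├─╴ │ │
│↓ ↰│↓ ↰    │↓ ↲│↑│
│ ╷ ╵ ╷ ╶───┘ ┌─┘ │
│↓│↑ ↲│↑ ← ← ↲│↱ ↑│
│ └───┼─────┬─┘ ╶─┤
│↳ → ↓│  ↱ ↓│  ↑ ↰│
├───┐ │ ╷ ╷ ├───┐ │
│   │↓│ │↑│↓│↱ ↓│↑│
│ ╷ ╵ └─┘ │ ╵ ╷ ╵ │
│ │  ↳ → ↑│↳ ↑│↳ ↑│
└─┴───────┴───┴───┘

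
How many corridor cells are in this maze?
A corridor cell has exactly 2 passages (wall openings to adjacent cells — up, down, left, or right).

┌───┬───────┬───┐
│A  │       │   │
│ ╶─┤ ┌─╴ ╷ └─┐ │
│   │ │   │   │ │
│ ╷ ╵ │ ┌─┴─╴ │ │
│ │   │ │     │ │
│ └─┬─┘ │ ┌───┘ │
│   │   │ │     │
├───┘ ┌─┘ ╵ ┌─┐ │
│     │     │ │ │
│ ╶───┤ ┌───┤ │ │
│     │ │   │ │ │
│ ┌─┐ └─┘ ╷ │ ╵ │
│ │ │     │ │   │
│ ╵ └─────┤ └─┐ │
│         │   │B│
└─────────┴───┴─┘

Counting cells with exactly 2 passages:
Total corridor cells: 48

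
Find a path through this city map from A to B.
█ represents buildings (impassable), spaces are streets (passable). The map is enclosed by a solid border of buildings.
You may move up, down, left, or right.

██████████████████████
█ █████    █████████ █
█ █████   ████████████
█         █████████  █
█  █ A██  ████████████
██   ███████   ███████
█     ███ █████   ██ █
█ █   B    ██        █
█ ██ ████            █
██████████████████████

Finding the shortest path from A to B:
Movement: cardinal only
Path length: 6 steps
Directions: left → down → down → down → right → right

Solution:

██████████████████████
█ █████    █████████ █
█ █████   ████████████
█         █████████  █
█  █↓A██  ████████████
██  ↓███████   ███████
█   ↓ ███ █████   ██ █
█ █ ↳→B    ██        █
█ ██ ████            █
██████████████████████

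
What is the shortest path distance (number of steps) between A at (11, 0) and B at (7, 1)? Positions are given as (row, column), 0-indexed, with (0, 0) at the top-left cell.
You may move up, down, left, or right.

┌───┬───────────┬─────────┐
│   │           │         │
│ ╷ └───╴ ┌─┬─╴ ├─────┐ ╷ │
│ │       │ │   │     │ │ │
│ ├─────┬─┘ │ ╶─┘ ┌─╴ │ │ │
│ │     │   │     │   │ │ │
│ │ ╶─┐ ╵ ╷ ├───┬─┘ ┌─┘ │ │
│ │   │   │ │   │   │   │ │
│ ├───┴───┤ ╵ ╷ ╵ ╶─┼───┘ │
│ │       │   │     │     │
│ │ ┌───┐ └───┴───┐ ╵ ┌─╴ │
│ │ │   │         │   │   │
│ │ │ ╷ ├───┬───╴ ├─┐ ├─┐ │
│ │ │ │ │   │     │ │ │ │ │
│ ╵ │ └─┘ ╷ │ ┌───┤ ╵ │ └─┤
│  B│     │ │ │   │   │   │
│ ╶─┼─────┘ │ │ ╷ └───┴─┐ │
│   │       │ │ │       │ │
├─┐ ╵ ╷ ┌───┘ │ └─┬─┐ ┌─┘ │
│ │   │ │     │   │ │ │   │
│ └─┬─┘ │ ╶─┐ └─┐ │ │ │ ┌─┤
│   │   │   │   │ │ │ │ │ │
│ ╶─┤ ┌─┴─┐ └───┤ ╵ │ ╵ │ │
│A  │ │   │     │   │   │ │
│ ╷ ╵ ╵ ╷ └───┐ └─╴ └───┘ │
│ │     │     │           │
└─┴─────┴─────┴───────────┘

Finding path from (11, 0) to (7, 1):
Path: (11,0) → (11,1) → (12,1) → (12,2) → (11,2) → (10,2) → (10,3) → (9,3) → (8,3) → (8,2) → (9,2) → (9,1) → (8,1) → (8,0) → (7,0) → (7,1)
Distance: 15 steps

Solution:

┌───┬───────────┬─────────┐
│   │           │         │
│ ╷ └───╴ ┌─┬─╴ ├─────┐ ╷ │
│ │       │ │   │     │ │ │
│ ├─────┬─┘ │ ╶─┘ ┌─╴ │ │ │
│ │     │   │     │   │ │ │
│ │ ╶─┐ ╵ ╷ ├───┬─┘ ┌─┘ │ │
│ │   │   │ │   │   │   │ │
│ ├───┴───┤ ╵ ╷ ╵ ╶─┼───┘ │
│ │       │   │     │     │
│ │ ┌───┐ └───┴───┐ ╵ ┌─╴ │
│ │ │   │         │   │   │
│ │ │ ╷ ├───┬───╴ ├─┐ ├─┐ │
│ │ │ │ │   │     │ │ │ │ │
│ ╵ │ └─┘ ╷ │ ┌───┤ ╵ │ └─┤
│↱ B│     │ │ │   │   │   │
│ ╶─┼─────┘ │ │ ╷ └───┴─┐ │
│↑ ↰│↓ ↰    │ │ │       │ │
├─┐ ╵ ╷ ┌───┘ │ └─┬─┐ ┌─┘ │
│ │↑ ↲│↑│     │   │ │ │   │
│ └─┬─┘ │ ╶─┐ └─┐ │ │ │ ┌─┤
│   │↱ ↑│   │   │ │ │ │ │ │
│ ╶─┤ ┌─┴─┐ └───┤ ╵ │ ╵ │ │
│A ↓│↑│   │     │   │   │ │
│ ╷ ╵ ╵ ╷ └───┐ └─╴ └───┘ │
│ │↳ ↑  │     │           │
└─┴─────┴─────┴───────────┘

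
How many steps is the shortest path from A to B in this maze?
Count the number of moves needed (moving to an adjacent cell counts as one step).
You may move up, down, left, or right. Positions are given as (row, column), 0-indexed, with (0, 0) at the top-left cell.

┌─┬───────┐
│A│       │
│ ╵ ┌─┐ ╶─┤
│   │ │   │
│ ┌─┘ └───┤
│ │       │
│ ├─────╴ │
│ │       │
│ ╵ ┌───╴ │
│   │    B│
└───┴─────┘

Using BFS to find shortest path:
Start: (0, 0), End: (4, 4)
Path found:
(0,0) → (1,0) → (2,0) → (3,0) → (4,0) → (4,1) → (3,1) → (3,2) → (3,3) → (3,4) → (4,4)
Number of steps: 10

Solution:

┌─┬───────┐
│A│       │
│ ╵ ┌─┐ ╶─┤
│↓  │ │   │
│ ┌─┘ └───┤
│↓│       │
│ ├─────╴ │
│↓│↱ → → ↓│
│ ╵ ┌───╴ │
│↳ ↑│    B│
└───┴─────┘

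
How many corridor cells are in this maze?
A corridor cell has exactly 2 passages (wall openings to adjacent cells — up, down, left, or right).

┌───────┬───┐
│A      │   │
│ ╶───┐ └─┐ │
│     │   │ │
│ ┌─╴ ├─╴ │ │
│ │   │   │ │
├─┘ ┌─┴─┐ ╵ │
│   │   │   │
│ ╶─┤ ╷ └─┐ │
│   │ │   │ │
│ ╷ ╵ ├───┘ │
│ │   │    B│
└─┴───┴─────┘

Counting cells with exactly 2 passages:
Total corridor cells: 26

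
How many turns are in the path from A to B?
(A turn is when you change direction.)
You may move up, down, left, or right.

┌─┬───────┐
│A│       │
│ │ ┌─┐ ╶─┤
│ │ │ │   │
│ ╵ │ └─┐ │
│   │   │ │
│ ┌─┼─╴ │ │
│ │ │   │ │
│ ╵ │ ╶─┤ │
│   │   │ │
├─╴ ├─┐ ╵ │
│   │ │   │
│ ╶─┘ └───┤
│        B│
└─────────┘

Directions: down, down, down, down, right, down, left, down, right, right, right, right
Number of turns: 5

Solution:

┌─┬───────┐
│A│       │
│ │ ┌─┐ ╶─┤
│↓│ │ │   │
│ ╵ │ └─┐ │
│↓  │   │ │
│ ┌─┼─╴ │ │
│↓│ │   │ │
│ ╵ │ ╶─┤ │
│↳ ↓│   │ │
├─╴ ├─┐ ╵ │
│↓ ↲│ │   │
│ ╶─┘ └───┤
│↳ → → → B│
└─────────┘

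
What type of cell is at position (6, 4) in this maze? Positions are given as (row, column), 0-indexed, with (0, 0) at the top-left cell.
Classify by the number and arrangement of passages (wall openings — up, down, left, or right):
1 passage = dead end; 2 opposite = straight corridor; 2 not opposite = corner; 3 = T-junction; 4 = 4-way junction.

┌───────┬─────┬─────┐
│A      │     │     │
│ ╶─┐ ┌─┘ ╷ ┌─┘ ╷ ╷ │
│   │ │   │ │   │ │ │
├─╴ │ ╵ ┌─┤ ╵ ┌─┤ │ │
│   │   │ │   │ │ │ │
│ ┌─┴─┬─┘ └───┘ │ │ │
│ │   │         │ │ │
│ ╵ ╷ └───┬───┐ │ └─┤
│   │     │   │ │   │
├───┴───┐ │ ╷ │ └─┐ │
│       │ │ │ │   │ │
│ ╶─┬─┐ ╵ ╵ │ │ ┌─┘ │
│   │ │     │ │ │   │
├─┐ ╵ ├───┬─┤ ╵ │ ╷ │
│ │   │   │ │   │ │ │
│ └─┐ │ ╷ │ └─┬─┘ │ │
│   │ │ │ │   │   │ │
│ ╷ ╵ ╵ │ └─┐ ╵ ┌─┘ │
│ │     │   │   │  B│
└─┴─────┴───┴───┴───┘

Checking cell at (6, 4):
Number of passages: 3
Cell type: T-junction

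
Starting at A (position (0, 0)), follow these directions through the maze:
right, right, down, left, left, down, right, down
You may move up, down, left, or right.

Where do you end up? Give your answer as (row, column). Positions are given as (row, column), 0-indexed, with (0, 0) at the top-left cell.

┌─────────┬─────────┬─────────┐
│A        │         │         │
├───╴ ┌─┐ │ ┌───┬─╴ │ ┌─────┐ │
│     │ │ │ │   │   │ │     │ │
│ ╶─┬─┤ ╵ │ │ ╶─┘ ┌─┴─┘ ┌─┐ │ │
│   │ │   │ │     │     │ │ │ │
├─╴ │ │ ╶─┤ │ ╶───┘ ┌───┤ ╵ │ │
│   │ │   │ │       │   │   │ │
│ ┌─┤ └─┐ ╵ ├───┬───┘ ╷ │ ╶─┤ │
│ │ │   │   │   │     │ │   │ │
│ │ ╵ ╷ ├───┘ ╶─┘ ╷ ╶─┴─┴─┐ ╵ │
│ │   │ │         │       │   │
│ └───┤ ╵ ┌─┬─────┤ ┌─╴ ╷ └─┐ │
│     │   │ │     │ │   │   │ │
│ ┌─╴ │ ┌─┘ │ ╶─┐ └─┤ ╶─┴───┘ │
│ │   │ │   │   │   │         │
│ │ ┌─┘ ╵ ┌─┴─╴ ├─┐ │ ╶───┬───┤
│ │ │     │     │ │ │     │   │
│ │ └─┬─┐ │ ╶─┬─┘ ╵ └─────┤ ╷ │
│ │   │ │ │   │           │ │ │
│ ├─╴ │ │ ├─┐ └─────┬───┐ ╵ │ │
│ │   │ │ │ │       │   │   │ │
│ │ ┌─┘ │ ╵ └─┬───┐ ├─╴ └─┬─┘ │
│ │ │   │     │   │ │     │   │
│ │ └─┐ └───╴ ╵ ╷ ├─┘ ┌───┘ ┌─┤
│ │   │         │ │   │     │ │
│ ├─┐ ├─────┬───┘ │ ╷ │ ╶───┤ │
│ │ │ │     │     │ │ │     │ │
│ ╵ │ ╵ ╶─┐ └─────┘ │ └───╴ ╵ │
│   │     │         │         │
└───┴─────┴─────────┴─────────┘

Following directions step by step:
Start: (0, 0)
  right: (0, 0) → (0, 1)
  right: (0, 1) → (0, 2)
  down: (0, 2) → (1, 2)
  left: (1, 2) → (1, 1)
  left: (1, 1) → (1, 0)
  down: (1, 0) → (2, 0)
  right: (2, 0) → (2, 1)
  down: (2, 1) → (3, 1)
Final position: (3, 1)

Path taken:

┌─────────┬─────────┬─────────┐
│A → ↓    │         │         │
├───╴ ┌─┐ │ ┌───┬─╴ │ ┌─────┐ │
│↓ ← ↲│ │ │ │   │   │ │     │ │
│ ╶─┬─┤ ╵ │ │ ╶─┘ ┌─┴─┘ ┌─┐ │ │
│↳ ↓│ │   │ │     │     │ │ │ │
├─╴ │ │ ╶─┤ │ ╶───┘ ┌───┤ ╵ │ │
│  B│ │   │ │       │   │   │ │
│ ┌─┤ └─┐ ╵ ├───┬───┘ ╷ │ ╶─┤ │
│ │ │   │   │   │     │ │   │ │
│ │ ╵ ╷ ├───┘ ╶─┘ ╷ ╶─┴─┴─┐ ╵ │
│ │   │ │         │       │   │
│ └───┤ ╵ ┌─┬─────┤ ┌─╴ ╷ └─┐ │
│     │   │ │     │ │   │   │ │
│ ┌─╴ │ ┌─┘ │ ╶─┐ └─┤ ╶─┴───┘ │
│ │   │ │   │   │   │         │
│ │ ┌─┘ ╵ ┌─┴─╴ ├─┐ │ ╶───┬───┤
│ │ │     │     │ │ │     │   │
│ │ └─┬─┐ │ ╶─┬─┘ ╵ └─────┤ ╷ │
│ │   │ │ │   │           │ │ │
│ ├─╴ │ │ ├─┐ └─────┬───┐ ╵ │ │
│ │   │ │ │ │       │   │   │ │
│ │ ┌─┘ │ ╵ └─┬───┐ ├─╴ └─┬─┘ │
│ │ │   │     │   │ │     │   │
│ │ └─┐ └───╴ ╵ ╷ ├─┘ ┌───┘ ┌─┤
│ │   │         │ │   │     │ │
│ ├─┐ ├─────┬───┘ │ ╷ │ ╶───┤ │
│ │ │ │     │     │ │ │     │ │
│ ╵ │ ╵ ╶─┐ └─────┘ │ └───╴ ╵ │
│   │     │         │         │
└───┴─────┴─────────┴─────────┘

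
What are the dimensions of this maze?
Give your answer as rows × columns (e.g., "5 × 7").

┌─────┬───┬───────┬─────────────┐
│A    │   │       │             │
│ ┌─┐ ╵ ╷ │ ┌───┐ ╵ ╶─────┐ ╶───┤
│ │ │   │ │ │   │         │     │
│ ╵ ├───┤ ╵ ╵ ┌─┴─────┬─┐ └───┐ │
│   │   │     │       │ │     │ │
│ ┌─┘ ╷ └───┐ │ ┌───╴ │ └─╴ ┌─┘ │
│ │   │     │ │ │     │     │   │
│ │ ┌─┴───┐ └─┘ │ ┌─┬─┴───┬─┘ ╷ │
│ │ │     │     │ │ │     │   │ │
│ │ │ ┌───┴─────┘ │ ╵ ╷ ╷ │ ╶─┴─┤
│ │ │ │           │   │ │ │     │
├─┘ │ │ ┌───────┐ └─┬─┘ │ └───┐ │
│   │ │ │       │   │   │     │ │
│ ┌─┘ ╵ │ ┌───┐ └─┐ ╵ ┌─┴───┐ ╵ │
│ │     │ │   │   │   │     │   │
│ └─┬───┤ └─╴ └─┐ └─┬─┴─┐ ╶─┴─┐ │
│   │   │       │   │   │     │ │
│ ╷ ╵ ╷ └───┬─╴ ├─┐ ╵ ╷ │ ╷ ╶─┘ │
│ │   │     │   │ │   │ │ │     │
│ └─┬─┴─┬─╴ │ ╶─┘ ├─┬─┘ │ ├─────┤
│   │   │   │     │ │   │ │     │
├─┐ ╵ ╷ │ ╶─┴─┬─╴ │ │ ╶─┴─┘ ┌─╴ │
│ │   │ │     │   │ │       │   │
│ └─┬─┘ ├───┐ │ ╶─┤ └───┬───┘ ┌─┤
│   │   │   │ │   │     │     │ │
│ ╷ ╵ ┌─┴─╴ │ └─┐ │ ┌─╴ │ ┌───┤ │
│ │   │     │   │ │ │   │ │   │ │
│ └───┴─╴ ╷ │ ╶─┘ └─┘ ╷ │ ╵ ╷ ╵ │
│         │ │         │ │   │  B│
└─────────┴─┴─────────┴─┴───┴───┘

Counting the maze dimensions:
Rows (vertical): 15
Columns (horizontal): 16
Dimensions: 15 × 16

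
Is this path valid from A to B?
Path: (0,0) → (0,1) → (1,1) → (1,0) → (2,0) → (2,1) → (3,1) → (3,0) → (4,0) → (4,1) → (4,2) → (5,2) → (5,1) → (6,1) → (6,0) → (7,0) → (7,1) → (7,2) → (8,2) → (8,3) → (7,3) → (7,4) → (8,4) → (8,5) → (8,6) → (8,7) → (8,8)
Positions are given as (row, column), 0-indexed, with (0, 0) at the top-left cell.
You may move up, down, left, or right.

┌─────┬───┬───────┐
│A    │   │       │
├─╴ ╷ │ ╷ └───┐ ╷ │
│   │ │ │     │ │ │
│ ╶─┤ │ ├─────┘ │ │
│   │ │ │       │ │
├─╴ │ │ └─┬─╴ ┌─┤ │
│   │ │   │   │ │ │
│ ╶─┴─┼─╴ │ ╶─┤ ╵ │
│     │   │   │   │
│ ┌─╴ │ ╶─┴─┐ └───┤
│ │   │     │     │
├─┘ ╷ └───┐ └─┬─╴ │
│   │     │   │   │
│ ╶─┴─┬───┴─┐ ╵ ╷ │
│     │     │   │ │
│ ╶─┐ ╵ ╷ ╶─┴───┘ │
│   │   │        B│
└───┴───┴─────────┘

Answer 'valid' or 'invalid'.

Checking path validity:
Result: All consecutive moves are passable.

valid

Correct solution:

┌─────┬───┬───────┐
│A ↓  │   │       │
├─╴ ╷ │ ╷ └───┐ ╷ │
│↓ ↲│ │ │     │ │ │
│ ╶─┤ │ ├─────┘ │ │
│↳ ↓│ │ │       │ │
├─╴ │ │ └─┬─╴ ┌─┤ │
│↓ ↲│ │   │   │ │ │
│ ╶─┴─┼─╴ │ ╶─┤ ╵ │
│↳ → ↓│   │   │   │
│ ┌─╴ │ ╶─┴─┐ └───┤
│ │↓ ↲│     │     │
├─┘ ╷ └───┐ └─┬─╴ │
│↓ ↲│     │   │   │
│ ╶─┴─┬───┴─┐ ╵ ╷ │
│↳ → ↓│↱ ↓  │   │ │
│ ╶─┐ ╵ ╷ ╶─┴───┘ │
│   │↳ ↑│↳ → → → B│
└───┴───┴─────────┘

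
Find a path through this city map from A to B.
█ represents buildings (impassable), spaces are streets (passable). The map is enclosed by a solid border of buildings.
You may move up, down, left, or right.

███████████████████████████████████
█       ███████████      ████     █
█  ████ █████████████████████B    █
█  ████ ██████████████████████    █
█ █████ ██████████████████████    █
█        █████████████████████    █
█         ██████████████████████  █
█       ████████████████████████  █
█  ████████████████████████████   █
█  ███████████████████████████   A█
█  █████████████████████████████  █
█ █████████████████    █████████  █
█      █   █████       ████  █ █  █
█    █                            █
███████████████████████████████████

Finding the shortest path from A to B:
Movement: cardinal only
Path length: 11 steps
Directions: up → up → up → up → up → up → up → left → left → left → left

Solution:

███████████████████████████████████
█       ███████████      ████     █
█  ████ █████████████████████B←←←↰█
█  ████ ██████████████████████   ↑█
█ █████ ██████████████████████   ↑█
█        █████████████████████   ↑█
█         ██████████████████████ ↑█
█       ████████████████████████ ↑█
█  ████████████████████████████  ↑█
█  ███████████████████████████   A█
█  █████████████████████████████  █
█ █████████████████    █████████  █
█      █   █████       ████  █ █  █
█    █                            █
███████████████████████████████████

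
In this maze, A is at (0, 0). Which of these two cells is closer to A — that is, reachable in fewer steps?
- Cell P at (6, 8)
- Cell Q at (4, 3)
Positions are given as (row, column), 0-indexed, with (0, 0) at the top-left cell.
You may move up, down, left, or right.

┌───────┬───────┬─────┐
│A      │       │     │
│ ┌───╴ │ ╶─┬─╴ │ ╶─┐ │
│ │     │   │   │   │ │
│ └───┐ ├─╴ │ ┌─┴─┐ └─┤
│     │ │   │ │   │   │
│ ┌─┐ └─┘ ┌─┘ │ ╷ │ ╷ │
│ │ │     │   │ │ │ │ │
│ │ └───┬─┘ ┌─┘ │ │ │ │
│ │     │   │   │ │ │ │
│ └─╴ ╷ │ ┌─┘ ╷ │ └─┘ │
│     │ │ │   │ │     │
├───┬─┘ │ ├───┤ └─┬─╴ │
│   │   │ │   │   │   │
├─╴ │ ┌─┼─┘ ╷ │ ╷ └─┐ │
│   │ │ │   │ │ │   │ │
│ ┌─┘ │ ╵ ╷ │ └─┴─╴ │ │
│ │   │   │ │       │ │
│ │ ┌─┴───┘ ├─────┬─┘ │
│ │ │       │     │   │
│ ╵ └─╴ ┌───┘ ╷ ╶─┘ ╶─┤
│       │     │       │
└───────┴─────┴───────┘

Shortest path A → P at (6, 8): 34 steps
Shortest path A → Q at (4, 3): 9 steps

Q is closer (9 steps vs 34 steps).

Path to P:

┌───────┬───────┬─────┐
│A      │       │     │
│ ┌───╴ │ ╶─┬─╴ │ ╶─┐ │
│↓│     │   │   │   │ │
│ └───┐ ├─╴ │ ┌─┴─┐ └─┤
│↓    │ │   │ │   │   │
│ ┌─┐ └─┘ ┌─┘ │ ╷ │ ╷ │
│↓│ │     │   │ │ │ │ │
│ │ └───┬─┘ ┌─┘ │ │ │ │
│↓│  ↱ ↓│   │   │ │ │ │
│ └─╴ ╷ │ ┌─┘ ╷ │ └─┘ │
│↳ → ↑│↓│ │   │ │     │
├───┬─┘ │ ├───┤ └─┬─╴ │
│   │↓ ↲│ │↱ ↓│  P│   │
├─╴ │ ┌─┼─┘ ╷ │ ╷ └─┐ │
│   │↓│ │  ↑│↓│ │↑ ↰│ │
│ ┌─┘ │ ╵ ╷ │ └─┴─╴ │ │
│ │↓ ↲│   │↑│↳ → → ↑│ │
│ │ ┌─┴───┘ ├─────┬─┘ │
│ │↓│  ↱ → ↑│     │   │
│ ╵ └─╴ ┌───┘ ╷ ╶─┘ ╶─┤
│  ↳ → ↑│     │       │
└───────┴─────┴───────┘

Path to Q:

┌───────┬───────┬─────┐
│A      │       │     │
│ ┌───╴ │ ╶─┬─╴ │ ╶─┐ │
│↓│     │   │   │   │ │
│ └───┐ ├─╴ │ ┌─┴─┐ └─┤
│↓    │ │   │ │   │   │
│ ┌─┐ └─┘ ┌─┘ │ ╷ │ ╷ │
│↓│ │     │   │ │ │ │ │
│ │ └───┬─┘ ┌─┘ │ │ │ │
│↓│  ↱ Q│   │   │ │ │ │
│ └─╴ ╷ │ ┌─┘ ╷ │ └─┘ │
│↳ → ↑│ │ │   │ │     │
├───┬─┘ │ ├───┤ └─┬─╴ │
│   │   │ │   │   │   │
├─╴ │ ┌─┼─┘ ╷ │ ╷ └─┐ │
│   │ │ │   │ │ │   │ │
│ ┌─┘ │ ╵ ╷ │ └─┴─╴ │ │
│ │   │   │ │       │ │
│ │ ┌─┴───┘ ├─────┬─┘ │
│ │ │       │     │   │
│ ╵ └─╴ ┌───┘ ╷ ╶─┘ ╶─┤
│       │     │       │
└───────┴─────┴───────┘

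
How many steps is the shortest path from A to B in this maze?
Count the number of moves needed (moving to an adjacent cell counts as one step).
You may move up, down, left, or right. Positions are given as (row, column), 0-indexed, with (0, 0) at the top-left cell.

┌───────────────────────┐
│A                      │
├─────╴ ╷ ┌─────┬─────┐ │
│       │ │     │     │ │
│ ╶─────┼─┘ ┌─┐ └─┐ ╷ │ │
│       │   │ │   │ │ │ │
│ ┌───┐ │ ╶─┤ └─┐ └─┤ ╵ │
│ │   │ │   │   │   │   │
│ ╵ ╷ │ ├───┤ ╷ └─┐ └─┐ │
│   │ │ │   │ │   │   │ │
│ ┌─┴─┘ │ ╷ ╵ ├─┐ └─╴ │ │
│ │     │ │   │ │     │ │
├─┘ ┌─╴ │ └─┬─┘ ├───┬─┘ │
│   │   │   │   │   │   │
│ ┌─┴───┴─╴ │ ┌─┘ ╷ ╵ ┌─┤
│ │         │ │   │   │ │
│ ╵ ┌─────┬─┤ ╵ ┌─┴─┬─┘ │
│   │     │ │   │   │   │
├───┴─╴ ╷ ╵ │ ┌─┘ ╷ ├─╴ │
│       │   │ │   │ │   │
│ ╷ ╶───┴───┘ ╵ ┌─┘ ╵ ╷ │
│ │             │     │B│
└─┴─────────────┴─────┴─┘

Using BFS to find shortest path:
Start: (0, 0), End: (10, 11)
Path found:
(0,0) → (0,1) → (0,2) → (0,3) → (0,4) → (0,5) → (0,6) → (0,7) → (0,8) → (0,9) → (0,10) → (0,11) → (1,11) → (2,11) → (3,11) → (4,11) → (5,11) → (6,11) → (6,10) → (7,10) → (7,9) → (6,9) → (6,8) → (7,8) → (7,7) → (8,7) → (8,6) → (9,6) → (10,6) → (10,7) → (9,7) → (9,8) → (8,8) → (8,9) → (9,9) → (10,9) → (10,10) → (9,10) → (9,11) → (10,11)
Number of steps: 39

Solution:

┌───────────────────────┐
│A → → → → → → → → → → ↓│
├─────╴ ╷ ┌─────┬─────┐ │
│       │ │     │     │↓│
│ ╶─────┼─┘ ┌─┐ └─┐ ╷ │ │
│       │   │ │   │ │ │↓│
│ ┌───┐ │ ╶─┤ └─┐ └─┤ ╵ │
│ │   │ │   │   │   │  ↓│
│ ╵ ╷ │ ├───┤ ╷ └─┐ └─┐ │
│   │ │ │   │ │   │   │↓│
│ ┌─┴─┘ │ ╷ ╵ ├─┐ └─╴ │ │
│ │     │ │   │ │     │↓│
├─┘ ┌─╴ │ └─┬─┘ ├───┬─┘ │
│   │   │   │   │↓ ↰│↓ ↲│
│ ┌─┴───┴─╴ │ ┌─┘ ╷ ╵ ┌─┤
│ │         │ │↓ ↲│↑ ↲│ │
│ ╵ ┌─────┬─┤ ╵ ┌─┴─┬─┘ │
│   │     │ │↓ ↲│↱ ↓│   │
├───┴─╴ ╷ ╵ │ ┌─┘ ╷ ├─╴ │
│       │   │↓│↱ ↑│↓│↱ ↓│
│ ╷ ╶───┴───┘ ╵ ┌─┘ ╵ ╷ │
│ │          ↳ ↑│  ↳ ↑│B│
└─┴─────────────┴─────┴─┘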